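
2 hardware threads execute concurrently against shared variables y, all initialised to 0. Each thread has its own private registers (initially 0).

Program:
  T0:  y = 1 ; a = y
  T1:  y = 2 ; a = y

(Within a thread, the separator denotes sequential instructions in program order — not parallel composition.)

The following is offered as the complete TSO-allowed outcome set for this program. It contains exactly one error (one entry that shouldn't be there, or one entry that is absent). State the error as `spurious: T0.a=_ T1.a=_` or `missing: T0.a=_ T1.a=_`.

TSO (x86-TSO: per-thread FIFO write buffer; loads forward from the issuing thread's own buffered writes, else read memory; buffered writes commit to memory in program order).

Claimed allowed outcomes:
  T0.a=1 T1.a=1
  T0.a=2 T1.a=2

outcome vector order: (T0.a,T1.a)
under TSO → <1 1> <1 2> <2 2>
TSO∖claimed = {<1 2>}

missing: T0.a=1 T1.a=2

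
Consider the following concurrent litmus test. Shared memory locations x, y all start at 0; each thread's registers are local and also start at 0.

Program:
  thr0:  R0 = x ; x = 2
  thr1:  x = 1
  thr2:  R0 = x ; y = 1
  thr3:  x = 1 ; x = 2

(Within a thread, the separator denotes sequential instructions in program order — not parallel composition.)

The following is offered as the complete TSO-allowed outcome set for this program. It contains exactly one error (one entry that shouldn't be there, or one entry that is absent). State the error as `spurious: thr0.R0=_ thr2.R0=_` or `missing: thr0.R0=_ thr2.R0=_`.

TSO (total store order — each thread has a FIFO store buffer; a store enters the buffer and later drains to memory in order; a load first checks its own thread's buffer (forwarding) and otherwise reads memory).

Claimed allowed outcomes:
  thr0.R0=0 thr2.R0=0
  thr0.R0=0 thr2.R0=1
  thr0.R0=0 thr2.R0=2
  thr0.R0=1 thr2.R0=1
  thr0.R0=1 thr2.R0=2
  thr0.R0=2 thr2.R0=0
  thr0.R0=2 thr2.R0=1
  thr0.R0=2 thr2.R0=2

missing: thr0.R0=1 thr2.R0=0

outcome vector order: (thr0.R0,thr2.R0)
[TSO] allowed = {(0,0) (0,1) (0,2) (1,0) (1,1) (1,2) (2,0) (2,1) (2,2)}
TSO∖claimed = {(1,0)}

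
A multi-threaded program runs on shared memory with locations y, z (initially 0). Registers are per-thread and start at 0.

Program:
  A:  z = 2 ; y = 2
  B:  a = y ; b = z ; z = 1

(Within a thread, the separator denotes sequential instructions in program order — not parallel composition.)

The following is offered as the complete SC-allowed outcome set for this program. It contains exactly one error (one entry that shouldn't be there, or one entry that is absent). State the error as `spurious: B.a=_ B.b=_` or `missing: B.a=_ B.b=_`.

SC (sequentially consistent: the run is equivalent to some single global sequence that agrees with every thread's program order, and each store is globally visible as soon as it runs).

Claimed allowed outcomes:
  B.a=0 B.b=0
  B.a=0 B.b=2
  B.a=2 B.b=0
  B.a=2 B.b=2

spurious: B.a=2 B.b=0

outcome vector order: (B.a,B.b)
SC: 3 outcomes — {(0,0), (0,2), (2,2)}
claimed∖SC = {(2,0)}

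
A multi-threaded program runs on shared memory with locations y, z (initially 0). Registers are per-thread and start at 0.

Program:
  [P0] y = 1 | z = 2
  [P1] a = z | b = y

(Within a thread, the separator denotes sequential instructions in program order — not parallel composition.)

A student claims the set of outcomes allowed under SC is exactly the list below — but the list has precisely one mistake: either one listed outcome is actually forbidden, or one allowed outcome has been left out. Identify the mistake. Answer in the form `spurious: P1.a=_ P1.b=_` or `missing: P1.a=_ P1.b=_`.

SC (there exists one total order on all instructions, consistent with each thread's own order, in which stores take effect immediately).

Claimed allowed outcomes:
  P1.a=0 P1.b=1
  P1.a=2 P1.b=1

missing: P1.a=0 P1.b=0

outcome vector order: (P1.a,P1.b)
SC: 3 outcomes — {(0,0) (0,1) (2,1)}
SC∖claimed = {(0,0)}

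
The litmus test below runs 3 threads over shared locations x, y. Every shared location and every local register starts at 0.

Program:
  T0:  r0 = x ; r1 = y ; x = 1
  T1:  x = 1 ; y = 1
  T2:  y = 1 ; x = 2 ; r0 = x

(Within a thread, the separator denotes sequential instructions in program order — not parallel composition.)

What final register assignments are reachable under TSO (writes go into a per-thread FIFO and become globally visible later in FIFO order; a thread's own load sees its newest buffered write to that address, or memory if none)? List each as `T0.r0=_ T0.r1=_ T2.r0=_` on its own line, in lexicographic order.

outcome vector order: (T0.r0,T0.r1,T2.r0)
|TSO outcomes| = 10

T0.r0=0 T0.r1=0 T2.r0=1
T0.r0=0 T0.r1=0 T2.r0=2
T0.r0=0 T0.r1=1 T2.r0=1
T0.r0=0 T0.r1=1 T2.r0=2
T0.r0=1 T0.r1=0 T2.r0=1
T0.r0=1 T0.r1=0 T2.r0=2
T0.r0=1 T0.r1=1 T2.r0=1
T0.r0=1 T0.r1=1 T2.r0=2
T0.r0=2 T0.r1=1 T2.r0=1
T0.r0=2 T0.r1=1 T2.r0=2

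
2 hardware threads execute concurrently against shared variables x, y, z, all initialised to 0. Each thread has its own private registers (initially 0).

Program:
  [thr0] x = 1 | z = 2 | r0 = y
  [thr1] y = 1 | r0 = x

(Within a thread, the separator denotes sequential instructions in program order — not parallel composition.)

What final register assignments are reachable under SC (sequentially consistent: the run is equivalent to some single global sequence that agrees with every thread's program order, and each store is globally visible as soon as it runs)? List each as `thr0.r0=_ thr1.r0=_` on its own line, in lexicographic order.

thr0.r0=0 thr1.r0=1
thr0.r0=1 thr1.r0=0
thr0.r0=1 thr1.r0=1

outcome vector order: (thr0.r0,thr1.r0)
|SC outcomes| = 3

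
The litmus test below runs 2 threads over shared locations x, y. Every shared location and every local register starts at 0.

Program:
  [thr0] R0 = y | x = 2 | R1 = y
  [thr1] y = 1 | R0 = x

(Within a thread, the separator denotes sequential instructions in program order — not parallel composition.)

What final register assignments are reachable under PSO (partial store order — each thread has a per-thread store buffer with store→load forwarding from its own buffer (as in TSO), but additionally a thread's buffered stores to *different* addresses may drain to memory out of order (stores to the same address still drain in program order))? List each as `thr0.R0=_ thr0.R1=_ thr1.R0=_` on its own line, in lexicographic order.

outcome vector order: (thr0.R0,thr0.R1,thr1.R0)
|PSO outcomes| = 6

thr0.R0=0 thr0.R1=0 thr1.R0=0
thr0.R0=0 thr0.R1=0 thr1.R0=2
thr0.R0=0 thr0.R1=1 thr1.R0=0
thr0.R0=0 thr0.R1=1 thr1.R0=2
thr0.R0=1 thr0.R1=1 thr1.R0=0
thr0.R0=1 thr0.R1=1 thr1.R0=2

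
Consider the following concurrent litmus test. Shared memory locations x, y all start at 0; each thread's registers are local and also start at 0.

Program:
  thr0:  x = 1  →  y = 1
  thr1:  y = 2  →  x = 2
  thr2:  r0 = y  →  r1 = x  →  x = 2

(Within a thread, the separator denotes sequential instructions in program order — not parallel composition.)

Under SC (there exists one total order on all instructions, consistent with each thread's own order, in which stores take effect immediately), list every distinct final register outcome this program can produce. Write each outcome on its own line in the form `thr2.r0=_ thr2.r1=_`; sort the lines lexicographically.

thr2.r0=0 thr2.r1=0
thr2.r0=0 thr2.r1=1
thr2.r0=0 thr2.r1=2
thr2.r0=1 thr2.r1=1
thr2.r0=1 thr2.r1=2
thr2.r0=2 thr2.r1=0
thr2.r0=2 thr2.r1=1
thr2.r0=2 thr2.r1=2

outcome vector order: (thr2.r0,thr2.r1)
|SC outcomes| = 8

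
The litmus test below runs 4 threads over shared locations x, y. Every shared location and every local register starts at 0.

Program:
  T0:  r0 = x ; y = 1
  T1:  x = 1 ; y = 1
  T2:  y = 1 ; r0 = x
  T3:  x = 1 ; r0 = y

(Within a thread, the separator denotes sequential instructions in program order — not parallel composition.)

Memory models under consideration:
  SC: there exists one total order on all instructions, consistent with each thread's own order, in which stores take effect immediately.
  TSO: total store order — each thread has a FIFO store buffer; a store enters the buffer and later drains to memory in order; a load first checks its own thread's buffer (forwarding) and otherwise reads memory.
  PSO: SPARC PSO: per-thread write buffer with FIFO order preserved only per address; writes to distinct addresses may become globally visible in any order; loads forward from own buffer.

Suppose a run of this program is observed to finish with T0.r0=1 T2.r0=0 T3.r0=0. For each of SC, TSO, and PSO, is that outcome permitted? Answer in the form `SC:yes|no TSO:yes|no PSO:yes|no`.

SC:no TSO:yes PSO:yes

outcome vector order: (T0.r0,T2.r0,T3.r0)
under SC → (0,0,1) (0,1,0) (0,1,1) (1,0,1) (1,1,0) (1,1,1)
under TSO → (0,0,0) (0,0,1) (0,1,0) (0,1,1) (1,0,0) (1,0,1) (1,1,0) (1,1,1)
under PSO → (0,0,0) (0,0,1) (0,1,0) (0,1,1) (1,0,0) (1,0,1) (1,1,0) (1,1,1)
target (1,0,0) ∈ {TSO,PSO}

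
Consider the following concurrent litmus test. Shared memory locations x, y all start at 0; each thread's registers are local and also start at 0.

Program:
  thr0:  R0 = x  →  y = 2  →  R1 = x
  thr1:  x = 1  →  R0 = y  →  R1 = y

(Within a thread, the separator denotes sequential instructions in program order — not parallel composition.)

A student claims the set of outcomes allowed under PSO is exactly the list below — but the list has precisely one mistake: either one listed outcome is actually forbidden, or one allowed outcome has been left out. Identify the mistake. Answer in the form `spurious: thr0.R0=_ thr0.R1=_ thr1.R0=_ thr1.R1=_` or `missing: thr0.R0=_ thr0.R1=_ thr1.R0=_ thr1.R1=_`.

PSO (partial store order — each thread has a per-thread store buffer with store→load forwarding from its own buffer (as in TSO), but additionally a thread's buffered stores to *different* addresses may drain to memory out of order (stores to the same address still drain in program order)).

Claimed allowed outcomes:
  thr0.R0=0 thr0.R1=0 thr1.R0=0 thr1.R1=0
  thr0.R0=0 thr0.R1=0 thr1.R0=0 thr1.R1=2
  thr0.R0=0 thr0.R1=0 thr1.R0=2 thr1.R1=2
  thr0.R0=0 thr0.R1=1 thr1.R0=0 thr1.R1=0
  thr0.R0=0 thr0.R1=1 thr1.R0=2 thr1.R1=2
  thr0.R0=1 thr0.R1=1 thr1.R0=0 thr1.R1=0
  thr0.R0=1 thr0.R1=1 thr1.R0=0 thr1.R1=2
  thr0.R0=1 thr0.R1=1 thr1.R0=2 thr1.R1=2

missing: thr0.R0=0 thr0.R1=1 thr1.R0=0 thr1.R1=2

outcome vector order: (thr0.R0,thr0.R1,thr1.R0,thr1.R1)
[PSO] allowed = {(0,0,0,0), (0,0,0,2), (0,0,2,2), (0,1,0,0), (0,1,0,2), (0,1,2,2), (1,1,0,0), (1,1,0,2), (1,1,2,2)}
PSO∖claimed = {(0,1,0,2)}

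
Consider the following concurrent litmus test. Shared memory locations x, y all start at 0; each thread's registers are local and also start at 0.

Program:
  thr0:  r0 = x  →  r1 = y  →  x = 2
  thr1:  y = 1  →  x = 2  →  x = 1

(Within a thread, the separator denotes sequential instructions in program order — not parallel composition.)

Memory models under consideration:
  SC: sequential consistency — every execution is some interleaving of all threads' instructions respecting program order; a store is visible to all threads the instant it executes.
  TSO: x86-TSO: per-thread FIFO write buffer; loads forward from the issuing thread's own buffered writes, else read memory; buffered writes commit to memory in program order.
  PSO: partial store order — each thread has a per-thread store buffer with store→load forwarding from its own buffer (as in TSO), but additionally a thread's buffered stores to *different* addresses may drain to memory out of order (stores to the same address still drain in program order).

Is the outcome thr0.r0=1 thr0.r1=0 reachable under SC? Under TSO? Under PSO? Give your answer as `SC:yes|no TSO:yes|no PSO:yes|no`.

SC:no TSO:no PSO:yes

outcome vector order: (thr0.r0,thr0.r1)
SC (4): 0/0 0/1 1/1 2/1
TSO (4): 0/0 0/1 1/1 2/1
PSO (6): 0/0 0/1 1/0 1/1 2/0 2/1
target 1/0 ∈ {PSO}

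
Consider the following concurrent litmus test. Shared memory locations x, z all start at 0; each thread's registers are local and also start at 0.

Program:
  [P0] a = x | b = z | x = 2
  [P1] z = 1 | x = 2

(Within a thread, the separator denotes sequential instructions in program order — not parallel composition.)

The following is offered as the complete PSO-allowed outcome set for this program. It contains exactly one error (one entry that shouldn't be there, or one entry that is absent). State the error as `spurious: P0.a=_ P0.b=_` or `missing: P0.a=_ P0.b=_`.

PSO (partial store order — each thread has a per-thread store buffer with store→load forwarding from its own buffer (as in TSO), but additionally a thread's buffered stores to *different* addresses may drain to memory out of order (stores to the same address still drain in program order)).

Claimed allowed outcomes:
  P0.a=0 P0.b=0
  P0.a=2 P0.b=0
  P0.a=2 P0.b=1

missing: P0.a=0 P0.b=1

outcome vector order: (P0.a,P0.b)
[PSO] allowed = {00, 01, 20, 21}
PSO∖claimed = {01}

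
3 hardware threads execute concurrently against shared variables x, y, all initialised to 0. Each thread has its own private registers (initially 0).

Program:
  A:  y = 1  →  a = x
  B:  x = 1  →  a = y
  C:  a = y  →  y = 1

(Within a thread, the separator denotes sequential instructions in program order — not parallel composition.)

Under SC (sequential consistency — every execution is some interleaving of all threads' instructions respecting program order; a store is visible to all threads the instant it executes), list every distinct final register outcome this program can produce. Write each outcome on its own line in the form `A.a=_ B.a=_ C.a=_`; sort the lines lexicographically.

outcome vector order: (A.a,B.a,C.a)
|SC outcomes| = 6

A.a=0 B.a=1 C.a=0
A.a=0 B.a=1 C.a=1
A.a=1 B.a=0 C.a=0
A.a=1 B.a=0 C.a=1
A.a=1 B.a=1 C.a=0
A.a=1 B.a=1 C.a=1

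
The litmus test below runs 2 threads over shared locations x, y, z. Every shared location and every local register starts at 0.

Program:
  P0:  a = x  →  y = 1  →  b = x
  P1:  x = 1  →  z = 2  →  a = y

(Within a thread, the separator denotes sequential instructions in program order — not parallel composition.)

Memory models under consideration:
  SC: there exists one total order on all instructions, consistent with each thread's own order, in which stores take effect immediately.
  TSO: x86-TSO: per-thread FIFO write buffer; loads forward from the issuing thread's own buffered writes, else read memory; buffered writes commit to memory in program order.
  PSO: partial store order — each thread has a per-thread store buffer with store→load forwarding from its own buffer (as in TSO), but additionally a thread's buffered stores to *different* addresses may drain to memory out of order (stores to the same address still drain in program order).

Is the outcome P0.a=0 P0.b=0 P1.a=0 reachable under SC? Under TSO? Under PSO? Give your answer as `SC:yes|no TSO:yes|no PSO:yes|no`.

SC:no TSO:yes PSO:yes

outcome vector order: (P0.a,P0.b,P1.a)
[SC] allowed = {0/0/1, 0/1/0, 0/1/1, 1/1/0, 1/1/1}
[TSO] allowed = {0/0/0, 0/0/1, 0/1/0, 0/1/1, 1/1/0, 1/1/1}
[PSO] allowed = {0/0/0, 0/0/1, 0/1/0, 0/1/1, 1/1/0, 1/1/1}
target 0/0/0 ∈ {TSO,PSO}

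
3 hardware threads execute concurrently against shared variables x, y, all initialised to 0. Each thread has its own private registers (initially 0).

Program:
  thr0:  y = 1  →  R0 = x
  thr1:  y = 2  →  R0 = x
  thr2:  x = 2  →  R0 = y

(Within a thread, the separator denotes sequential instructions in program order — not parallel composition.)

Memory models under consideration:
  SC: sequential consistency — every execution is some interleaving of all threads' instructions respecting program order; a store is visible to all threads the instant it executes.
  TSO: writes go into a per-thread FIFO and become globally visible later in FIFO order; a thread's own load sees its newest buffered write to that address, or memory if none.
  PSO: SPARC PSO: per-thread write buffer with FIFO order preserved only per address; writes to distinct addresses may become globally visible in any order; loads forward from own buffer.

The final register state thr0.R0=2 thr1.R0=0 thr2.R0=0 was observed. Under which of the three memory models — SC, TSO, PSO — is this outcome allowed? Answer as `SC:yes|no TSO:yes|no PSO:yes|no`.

SC:no TSO:yes PSO:yes

outcome vector order: (thr0.R0,thr1.R0,thr2.R0)
SC: 9 outcomes — {(0,0,1), (0,0,2), (0,2,1), (0,2,2), (2,0,1), (2,0,2), (2,2,0), (2,2,1), (2,2,2)}
TSO: 12 outcomes — {(0,0,0), (0,0,1), (0,0,2), (0,2,0), (0,2,1), (0,2,2), (2,0,0), (2,0,1), (2,0,2), (2,2,0), (2,2,1), (2,2,2)}
PSO: 12 outcomes — {(0,0,0), (0,0,1), (0,0,2), (0,2,0), (0,2,1), (0,2,2), (2,0,0), (2,0,1), (2,0,2), (2,2,0), (2,2,1), (2,2,2)}
target (2,0,0) ∈ {TSO,PSO}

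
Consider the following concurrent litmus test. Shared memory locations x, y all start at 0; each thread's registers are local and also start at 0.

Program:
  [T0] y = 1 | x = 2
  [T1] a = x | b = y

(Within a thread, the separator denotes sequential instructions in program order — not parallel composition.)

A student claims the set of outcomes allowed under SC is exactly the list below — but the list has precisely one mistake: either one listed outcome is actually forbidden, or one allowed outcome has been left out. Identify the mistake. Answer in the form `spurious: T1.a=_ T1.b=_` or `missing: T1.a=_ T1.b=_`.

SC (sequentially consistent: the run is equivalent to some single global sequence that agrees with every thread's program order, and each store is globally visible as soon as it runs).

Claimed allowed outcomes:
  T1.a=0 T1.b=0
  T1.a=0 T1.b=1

missing: T1.a=2 T1.b=1

outcome vector order: (T1.a,T1.b)
under SC → 00 01 21
SC∖claimed = {21}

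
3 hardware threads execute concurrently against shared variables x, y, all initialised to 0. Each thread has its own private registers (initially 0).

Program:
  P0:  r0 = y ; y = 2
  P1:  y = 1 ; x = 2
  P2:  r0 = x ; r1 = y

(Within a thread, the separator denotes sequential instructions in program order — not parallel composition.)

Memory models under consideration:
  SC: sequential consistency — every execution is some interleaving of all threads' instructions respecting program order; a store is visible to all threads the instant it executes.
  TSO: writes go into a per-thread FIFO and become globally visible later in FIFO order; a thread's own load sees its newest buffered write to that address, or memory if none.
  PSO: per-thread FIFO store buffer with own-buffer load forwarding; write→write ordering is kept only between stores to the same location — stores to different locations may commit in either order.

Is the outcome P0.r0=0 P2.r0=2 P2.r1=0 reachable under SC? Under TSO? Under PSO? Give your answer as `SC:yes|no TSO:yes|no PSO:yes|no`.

outcome vector order: (P0.r0,P2.r0,P2.r1)
[SC] allowed = {<0 0 0> <0 0 1> <0 0 2> <0 2 1> <0 2 2> <1 0 0> <1 0 1> <1 0 2> <1 2 1> <1 2 2>}
[TSO] allowed = {<0 0 0> <0 0 1> <0 0 2> <0 2 1> <0 2 2> <1 0 0> <1 0 1> <1 0 2> <1 2 1> <1 2 2>}
[PSO] allowed = {<0 0 0> <0 0 1> <0 0 2> <0 2 0> <0 2 1> <0 2 2> <1 0 0> <1 0 1> <1 0 2> <1 2 0> <1 2 1> <1 2 2>}
target <0 2 0> ∈ {PSO}

SC:no TSO:no PSO:yes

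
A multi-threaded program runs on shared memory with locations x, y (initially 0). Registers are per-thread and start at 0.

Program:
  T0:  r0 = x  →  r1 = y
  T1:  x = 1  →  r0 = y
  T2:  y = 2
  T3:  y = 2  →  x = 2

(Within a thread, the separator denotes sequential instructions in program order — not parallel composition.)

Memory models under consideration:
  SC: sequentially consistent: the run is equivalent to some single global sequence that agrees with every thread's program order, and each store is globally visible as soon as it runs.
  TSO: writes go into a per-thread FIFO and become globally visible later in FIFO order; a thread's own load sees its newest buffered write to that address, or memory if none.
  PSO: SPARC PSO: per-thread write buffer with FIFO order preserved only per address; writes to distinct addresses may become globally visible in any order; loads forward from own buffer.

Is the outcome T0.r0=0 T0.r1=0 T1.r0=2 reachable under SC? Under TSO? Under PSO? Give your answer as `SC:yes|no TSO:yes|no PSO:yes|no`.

SC:yes TSO:yes PSO:yes

outcome vector order: (T0.r0,T0.r1,T1.r0)
under SC → <0 0 0>; <0 0 2>; <0 2 0>; <0 2 2>; <1 0 0>; <1 0 2>; <1 2 0>; <1 2 2>; <2 2 0>; <2 2 2>
under TSO → <0 0 0>; <0 0 2>; <0 2 0>; <0 2 2>; <1 0 0>; <1 0 2>; <1 2 0>; <1 2 2>; <2 2 0>; <2 2 2>
under PSO → <0 0 0>; <0 0 2>; <0 2 0>; <0 2 2>; <1 0 0>; <1 0 2>; <1 2 0>; <1 2 2>; <2 0 0>; <2 0 2>; <2 2 0>; <2 2 2>
target <0 0 2> ∈ {SC,TSO,PSO}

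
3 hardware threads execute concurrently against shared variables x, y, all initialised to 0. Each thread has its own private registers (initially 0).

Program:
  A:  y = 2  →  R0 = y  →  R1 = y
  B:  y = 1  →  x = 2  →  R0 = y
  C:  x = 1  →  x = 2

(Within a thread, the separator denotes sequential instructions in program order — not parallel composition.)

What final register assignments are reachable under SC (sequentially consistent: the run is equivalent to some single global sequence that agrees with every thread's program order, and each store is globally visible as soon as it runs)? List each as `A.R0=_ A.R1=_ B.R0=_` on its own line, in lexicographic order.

A.R0=1 A.R1=1 B.R0=1
A.R0=2 A.R1=1 B.R0=1
A.R0=2 A.R1=2 B.R0=1
A.R0=2 A.R1=2 B.R0=2

outcome vector order: (A.R0,A.R1,B.R0)
|SC outcomes| = 4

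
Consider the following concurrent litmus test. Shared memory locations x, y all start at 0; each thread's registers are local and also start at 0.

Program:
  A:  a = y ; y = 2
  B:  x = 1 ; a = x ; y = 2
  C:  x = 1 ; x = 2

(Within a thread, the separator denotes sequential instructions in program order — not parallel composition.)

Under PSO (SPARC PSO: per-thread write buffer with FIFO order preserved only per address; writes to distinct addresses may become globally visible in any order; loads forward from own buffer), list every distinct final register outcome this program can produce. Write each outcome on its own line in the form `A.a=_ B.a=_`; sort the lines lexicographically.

A.a=0 B.a=1
A.a=0 B.a=2
A.a=2 B.a=1
A.a=2 B.a=2

outcome vector order: (A.a,B.a)
|PSO outcomes| = 4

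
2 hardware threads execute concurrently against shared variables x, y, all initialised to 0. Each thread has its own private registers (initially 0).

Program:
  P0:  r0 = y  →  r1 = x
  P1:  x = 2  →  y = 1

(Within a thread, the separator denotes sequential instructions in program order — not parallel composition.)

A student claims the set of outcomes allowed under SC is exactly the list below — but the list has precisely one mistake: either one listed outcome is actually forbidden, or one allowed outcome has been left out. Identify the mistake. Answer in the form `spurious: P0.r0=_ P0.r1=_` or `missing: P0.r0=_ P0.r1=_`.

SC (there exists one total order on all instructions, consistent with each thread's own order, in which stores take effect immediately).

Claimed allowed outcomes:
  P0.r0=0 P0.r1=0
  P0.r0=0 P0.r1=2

outcome vector order: (P0.r0,P0.r1)
[SC] allowed = {<0 0>, <0 2>, <1 2>}
SC∖claimed = {<1 2>}

missing: P0.r0=1 P0.r1=2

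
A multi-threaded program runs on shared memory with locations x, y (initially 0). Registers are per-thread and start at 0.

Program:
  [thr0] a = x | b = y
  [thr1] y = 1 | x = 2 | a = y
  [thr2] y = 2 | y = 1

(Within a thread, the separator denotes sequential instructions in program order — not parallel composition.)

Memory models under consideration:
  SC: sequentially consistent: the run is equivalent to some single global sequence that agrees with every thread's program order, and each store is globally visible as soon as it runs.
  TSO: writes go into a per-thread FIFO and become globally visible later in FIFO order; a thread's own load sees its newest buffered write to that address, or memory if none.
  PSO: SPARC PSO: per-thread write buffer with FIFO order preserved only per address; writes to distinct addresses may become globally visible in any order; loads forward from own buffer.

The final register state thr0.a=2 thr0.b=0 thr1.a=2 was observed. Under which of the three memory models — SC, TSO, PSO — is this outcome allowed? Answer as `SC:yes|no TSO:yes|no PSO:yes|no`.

SC:no TSO:no PSO:yes

outcome vector order: (thr0.a,thr0.b,thr1.a)
under SC → (0,0,1); (0,0,2); (0,1,1); (0,1,2); (0,2,1); (0,2,2); (2,1,1); (2,1,2); (2,2,1); (2,2,2)
under TSO → (0,0,1); (0,0,2); (0,1,1); (0,1,2); (0,2,1); (0,2,2); (2,1,1); (2,1,2); (2,2,1); (2,2,2)
under PSO → (0,0,1); (0,0,2); (0,1,1); (0,1,2); (0,2,1); (0,2,2); (2,0,1); (2,0,2); (2,1,1); (2,1,2); (2,2,1); (2,2,2)
target (2,0,2) ∈ {PSO}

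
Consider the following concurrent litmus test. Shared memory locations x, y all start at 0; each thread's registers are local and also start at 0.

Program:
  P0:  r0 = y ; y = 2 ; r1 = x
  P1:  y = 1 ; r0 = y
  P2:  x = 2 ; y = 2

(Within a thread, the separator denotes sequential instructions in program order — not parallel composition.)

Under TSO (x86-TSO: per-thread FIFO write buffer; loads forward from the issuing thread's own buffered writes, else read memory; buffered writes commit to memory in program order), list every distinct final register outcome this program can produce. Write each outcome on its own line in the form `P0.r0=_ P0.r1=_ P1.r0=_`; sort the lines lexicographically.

P0.r0=0 P0.r1=0 P1.r0=1
P0.r0=0 P0.r1=0 P1.r0=2
P0.r0=0 P0.r1=2 P1.r0=1
P0.r0=0 P0.r1=2 P1.r0=2
P0.r0=1 P0.r1=0 P1.r0=1
P0.r0=1 P0.r1=0 P1.r0=2
P0.r0=1 P0.r1=2 P1.r0=1
P0.r0=1 P0.r1=2 P1.r0=2
P0.r0=2 P0.r1=2 P1.r0=1
P0.r0=2 P0.r1=2 P1.r0=2

outcome vector order: (P0.r0,P0.r1,P1.r0)
|TSO outcomes| = 10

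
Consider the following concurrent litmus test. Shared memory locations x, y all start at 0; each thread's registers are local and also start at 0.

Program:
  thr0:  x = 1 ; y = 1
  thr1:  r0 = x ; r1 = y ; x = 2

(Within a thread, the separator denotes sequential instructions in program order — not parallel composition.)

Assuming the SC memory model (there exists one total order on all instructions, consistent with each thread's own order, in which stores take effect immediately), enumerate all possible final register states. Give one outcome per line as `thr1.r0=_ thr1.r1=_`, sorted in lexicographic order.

thr1.r0=0 thr1.r1=0
thr1.r0=0 thr1.r1=1
thr1.r0=1 thr1.r1=0
thr1.r0=1 thr1.r1=1

outcome vector order: (thr1.r0,thr1.r1)
|SC outcomes| = 4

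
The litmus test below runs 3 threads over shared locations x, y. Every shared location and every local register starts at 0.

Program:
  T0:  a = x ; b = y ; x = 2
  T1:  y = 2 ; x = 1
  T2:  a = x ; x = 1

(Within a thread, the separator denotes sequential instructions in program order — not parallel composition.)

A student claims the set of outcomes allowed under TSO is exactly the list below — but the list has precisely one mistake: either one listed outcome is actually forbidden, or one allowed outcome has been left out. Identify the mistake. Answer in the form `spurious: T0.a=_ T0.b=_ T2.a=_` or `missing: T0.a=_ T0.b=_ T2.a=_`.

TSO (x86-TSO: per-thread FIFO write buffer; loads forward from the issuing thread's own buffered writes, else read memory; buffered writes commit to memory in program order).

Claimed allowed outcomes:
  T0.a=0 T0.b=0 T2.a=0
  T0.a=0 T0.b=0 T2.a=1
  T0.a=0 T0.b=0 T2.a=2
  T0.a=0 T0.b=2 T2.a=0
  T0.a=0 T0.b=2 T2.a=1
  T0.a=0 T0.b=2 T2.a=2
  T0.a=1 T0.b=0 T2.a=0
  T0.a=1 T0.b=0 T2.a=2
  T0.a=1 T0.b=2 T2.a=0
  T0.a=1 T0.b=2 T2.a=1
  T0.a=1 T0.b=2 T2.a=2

outcome vector order: (T0.a,T0.b,T2.a)
TSO: 10 outcomes — {<0 0 0> <0 0 1> <0 0 2> <0 2 0> <0 2 1> <0 2 2> <1 0 0> <1 2 0> <1 2 1> <1 2 2>}
claimed∖TSO = {<1 0 2>}

spurious: T0.a=1 T0.b=0 T2.a=2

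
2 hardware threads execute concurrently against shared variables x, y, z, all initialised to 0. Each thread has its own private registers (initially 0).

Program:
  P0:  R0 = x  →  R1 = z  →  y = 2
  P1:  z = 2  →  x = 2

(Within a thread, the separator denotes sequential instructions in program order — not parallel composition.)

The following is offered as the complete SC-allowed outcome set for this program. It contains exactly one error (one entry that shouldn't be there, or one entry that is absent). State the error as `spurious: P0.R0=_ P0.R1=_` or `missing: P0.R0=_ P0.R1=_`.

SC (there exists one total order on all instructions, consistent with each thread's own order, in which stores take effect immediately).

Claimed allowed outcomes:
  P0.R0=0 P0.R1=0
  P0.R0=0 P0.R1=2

outcome vector order: (P0.R0,P0.R1)
SC (3): <0 0>; <0 2>; <2 2>
SC∖claimed = {<2 2>}

missing: P0.R0=2 P0.R1=2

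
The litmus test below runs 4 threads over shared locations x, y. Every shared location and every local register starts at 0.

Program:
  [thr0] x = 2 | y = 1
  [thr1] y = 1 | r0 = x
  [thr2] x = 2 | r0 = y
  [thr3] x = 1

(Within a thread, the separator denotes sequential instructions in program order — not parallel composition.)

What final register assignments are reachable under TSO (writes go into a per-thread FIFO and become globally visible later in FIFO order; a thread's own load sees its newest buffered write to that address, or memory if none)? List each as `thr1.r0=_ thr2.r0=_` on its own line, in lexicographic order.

thr1.r0=0 thr2.r0=0
thr1.r0=0 thr2.r0=1
thr1.r0=1 thr2.r0=0
thr1.r0=1 thr2.r0=1
thr1.r0=2 thr2.r0=0
thr1.r0=2 thr2.r0=1

outcome vector order: (thr1.r0,thr2.r0)
|TSO outcomes| = 6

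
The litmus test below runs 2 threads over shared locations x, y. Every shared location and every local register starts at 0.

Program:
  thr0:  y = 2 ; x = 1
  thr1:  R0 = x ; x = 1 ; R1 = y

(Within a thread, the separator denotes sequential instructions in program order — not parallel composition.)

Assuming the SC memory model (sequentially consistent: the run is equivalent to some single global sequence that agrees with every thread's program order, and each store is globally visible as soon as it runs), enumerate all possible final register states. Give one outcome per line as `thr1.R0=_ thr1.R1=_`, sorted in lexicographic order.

outcome vector order: (thr1.R0,thr1.R1)
|SC outcomes| = 3

thr1.R0=0 thr1.R1=0
thr1.R0=0 thr1.R1=2
thr1.R0=1 thr1.R1=2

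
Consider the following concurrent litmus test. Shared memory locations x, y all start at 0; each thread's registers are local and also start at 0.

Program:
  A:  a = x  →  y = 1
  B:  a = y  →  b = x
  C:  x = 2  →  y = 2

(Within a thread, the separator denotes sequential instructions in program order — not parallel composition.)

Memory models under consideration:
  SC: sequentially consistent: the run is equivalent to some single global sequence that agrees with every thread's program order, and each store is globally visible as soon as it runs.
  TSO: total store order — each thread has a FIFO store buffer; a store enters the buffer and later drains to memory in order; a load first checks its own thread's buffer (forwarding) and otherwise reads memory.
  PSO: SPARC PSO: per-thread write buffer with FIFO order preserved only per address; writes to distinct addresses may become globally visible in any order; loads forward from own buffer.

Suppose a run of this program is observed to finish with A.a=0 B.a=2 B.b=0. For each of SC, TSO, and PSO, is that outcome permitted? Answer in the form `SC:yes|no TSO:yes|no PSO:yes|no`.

outcome vector order: (A.a,B.a,B.b)
[SC] allowed = {0/0/0 0/0/2 0/1/0 0/1/2 0/2/2 2/0/0 2/0/2 2/1/2 2/2/2}
[TSO] allowed = {0/0/0 0/0/2 0/1/0 0/1/2 0/2/2 2/0/0 2/0/2 2/1/2 2/2/2}
[PSO] allowed = {0/0/0 0/0/2 0/1/0 0/1/2 0/2/0 0/2/2 2/0/0 2/0/2 2/1/2 2/2/0 2/2/2}
target 0/2/0 ∈ {PSO}

SC:no TSO:no PSO:yes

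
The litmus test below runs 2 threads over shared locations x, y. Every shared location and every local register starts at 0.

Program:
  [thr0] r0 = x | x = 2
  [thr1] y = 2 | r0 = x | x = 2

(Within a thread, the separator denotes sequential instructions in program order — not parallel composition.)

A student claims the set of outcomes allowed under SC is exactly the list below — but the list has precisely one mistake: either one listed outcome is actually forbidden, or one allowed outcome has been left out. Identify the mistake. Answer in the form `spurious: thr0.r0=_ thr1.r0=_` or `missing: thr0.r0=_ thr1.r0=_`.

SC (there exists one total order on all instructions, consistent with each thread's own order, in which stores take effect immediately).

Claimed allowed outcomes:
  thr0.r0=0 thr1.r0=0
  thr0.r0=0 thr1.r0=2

missing: thr0.r0=2 thr1.r0=0

outcome vector order: (thr0.r0,thr1.r0)
SC: 3 outcomes — {<0 0> <0 2> <2 0>}
SC∖claimed = {<2 0>}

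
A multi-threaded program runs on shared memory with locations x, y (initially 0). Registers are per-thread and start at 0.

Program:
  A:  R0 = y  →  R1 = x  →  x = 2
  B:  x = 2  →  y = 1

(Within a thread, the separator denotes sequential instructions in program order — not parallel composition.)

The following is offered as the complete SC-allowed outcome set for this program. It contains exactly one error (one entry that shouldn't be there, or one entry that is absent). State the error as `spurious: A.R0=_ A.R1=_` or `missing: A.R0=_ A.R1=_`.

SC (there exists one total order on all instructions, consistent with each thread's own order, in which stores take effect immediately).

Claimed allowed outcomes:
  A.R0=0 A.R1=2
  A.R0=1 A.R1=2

missing: A.R0=0 A.R1=0

outcome vector order: (A.R0,A.R1)
SC (3): (0,0), (0,2), (1,2)
SC∖claimed = {(0,0)}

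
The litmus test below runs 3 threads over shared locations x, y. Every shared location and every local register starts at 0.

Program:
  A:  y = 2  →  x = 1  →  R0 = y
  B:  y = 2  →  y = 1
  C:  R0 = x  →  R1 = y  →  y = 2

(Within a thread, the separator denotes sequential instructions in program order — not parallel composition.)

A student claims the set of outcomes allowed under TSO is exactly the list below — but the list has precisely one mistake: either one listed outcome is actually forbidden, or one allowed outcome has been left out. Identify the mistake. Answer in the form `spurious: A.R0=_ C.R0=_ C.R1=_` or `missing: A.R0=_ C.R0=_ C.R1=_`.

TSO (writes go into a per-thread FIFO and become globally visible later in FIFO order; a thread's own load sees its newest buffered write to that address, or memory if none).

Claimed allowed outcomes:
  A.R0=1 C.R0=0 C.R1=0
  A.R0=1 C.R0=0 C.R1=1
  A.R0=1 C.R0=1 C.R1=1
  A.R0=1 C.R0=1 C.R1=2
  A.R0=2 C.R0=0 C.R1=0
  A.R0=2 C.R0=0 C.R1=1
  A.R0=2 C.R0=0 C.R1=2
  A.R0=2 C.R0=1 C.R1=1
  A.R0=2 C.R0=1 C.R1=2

missing: A.R0=1 C.R0=0 C.R1=2

outcome vector order: (A.R0,C.R0,C.R1)
TSO (10): (1,0,0) (1,0,1) (1,0,2) (1,1,1) (1,1,2) (2,0,0) (2,0,1) (2,0,2) (2,1,1) (2,1,2)
TSO∖claimed = {(1,0,2)}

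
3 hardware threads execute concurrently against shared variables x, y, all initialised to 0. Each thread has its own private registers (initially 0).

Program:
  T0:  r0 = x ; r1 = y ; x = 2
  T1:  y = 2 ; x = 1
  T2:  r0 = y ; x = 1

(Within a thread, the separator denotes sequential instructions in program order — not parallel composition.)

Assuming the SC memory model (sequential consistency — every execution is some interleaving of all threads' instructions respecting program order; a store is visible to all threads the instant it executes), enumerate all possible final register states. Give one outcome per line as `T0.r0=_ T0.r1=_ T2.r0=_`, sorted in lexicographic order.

outcome vector order: (T0.r0,T0.r1,T2.r0)
|SC outcomes| = 7

T0.r0=0 T0.r1=0 T2.r0=0
T0.r0=0 T0.r1=0 T2.r0=2
T0.r0=0 T0.r1=2 T2.r0=0
T0.r0=0 T0.r1=2 T2.r0=2
T0.r0=1 T0.r1=0 T2.r0=0
T0.r0=1 T0.r1=2 T2.r0=0
T0.r0=1 T0.r1=2 T2.r0=2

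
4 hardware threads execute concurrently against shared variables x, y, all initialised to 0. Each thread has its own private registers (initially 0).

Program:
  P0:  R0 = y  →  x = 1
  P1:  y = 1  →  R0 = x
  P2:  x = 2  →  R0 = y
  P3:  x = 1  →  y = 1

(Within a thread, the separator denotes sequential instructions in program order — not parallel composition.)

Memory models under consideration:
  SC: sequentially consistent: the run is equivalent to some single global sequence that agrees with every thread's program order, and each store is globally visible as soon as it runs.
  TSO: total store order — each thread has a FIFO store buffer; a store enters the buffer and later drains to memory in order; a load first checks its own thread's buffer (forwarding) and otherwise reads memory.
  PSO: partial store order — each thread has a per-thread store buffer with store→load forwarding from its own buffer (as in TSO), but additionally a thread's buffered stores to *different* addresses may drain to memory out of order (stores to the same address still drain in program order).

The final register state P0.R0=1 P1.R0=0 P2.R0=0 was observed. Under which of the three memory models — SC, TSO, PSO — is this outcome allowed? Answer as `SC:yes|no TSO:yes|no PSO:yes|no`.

outcome vector order: (P0.R0,P1.R0,P2.R0)
[SC] allowed = {0/0/1; 0/1/0; 0/1/1; 0/2/0; 0/2/1; 1/0/1; 1/1/0; 1/1/1; 1/2/0; 1/2/1}
[TSO] allowed = {0/0/0; 0/0/1; 0/1/0; 0/1/1; 0/2/0; 0/2/1; 1/0/0; 1/0/1; 1/1/0; 1/1/1; 1/2/0; 1/2/1}
[PSO] allowed = {0/0/0; 0/0/1; 0/1/0; 0/1/1; 0/2/0; 0/2/1; 1/0/0; 1/0/1; 1/1/0; 1/1/1; 1/2/0; 1/2/1}
target 1/0/0 ∈ {TSO,PSO}

SC:no TSO:yes PSO:yes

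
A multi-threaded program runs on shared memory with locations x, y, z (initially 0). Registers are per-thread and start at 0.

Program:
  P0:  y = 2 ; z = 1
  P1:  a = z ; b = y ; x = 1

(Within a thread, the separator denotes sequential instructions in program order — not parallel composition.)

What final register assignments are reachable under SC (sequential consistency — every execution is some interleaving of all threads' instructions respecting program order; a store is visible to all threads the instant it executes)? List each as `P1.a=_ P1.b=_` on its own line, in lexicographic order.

outcome vector order: (P1.a,P1.b)
|SC outcomes| = 3

P1.a=0 P1.b=0
P1.a=0 P1.b=2
P1.a=1 P1.b=2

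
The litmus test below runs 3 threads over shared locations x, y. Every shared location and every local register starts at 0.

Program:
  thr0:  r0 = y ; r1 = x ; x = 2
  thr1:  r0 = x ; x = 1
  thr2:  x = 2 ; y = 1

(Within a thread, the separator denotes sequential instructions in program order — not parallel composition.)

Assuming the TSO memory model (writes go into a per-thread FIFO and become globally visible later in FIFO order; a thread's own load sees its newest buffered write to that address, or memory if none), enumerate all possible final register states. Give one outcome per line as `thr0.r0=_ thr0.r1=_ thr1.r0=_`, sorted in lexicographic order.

thr0.r0=0 thr0.r1=0 thr1.r0=0
thr0.r0=0 thr0.r1=0 thr1.r0=2
thr0.r0=0 thr0.r1=1 thr1.r0=0
thr0.r0=0 thr0.r1=1 thr1.r0=2
thr0.r0=0 thr0.r1=2 thr1.r0=0
thr0.r0=0 thr0.r1=2 thr1.r0=2
thr0.r0=1 thr0.r1=1 thr1.r0=0
thr0.r0=1 thr0.r1=1 thr1.r0=2
thr0.r0=1 thr0.r1=2 thr1.r0=0
thr0.r0=1 thr0.r1=2 thr1.r0=2

outcome vector order: (thr0.r0,thr0.r1,thr1.r0)
|TSO outcomes| = 10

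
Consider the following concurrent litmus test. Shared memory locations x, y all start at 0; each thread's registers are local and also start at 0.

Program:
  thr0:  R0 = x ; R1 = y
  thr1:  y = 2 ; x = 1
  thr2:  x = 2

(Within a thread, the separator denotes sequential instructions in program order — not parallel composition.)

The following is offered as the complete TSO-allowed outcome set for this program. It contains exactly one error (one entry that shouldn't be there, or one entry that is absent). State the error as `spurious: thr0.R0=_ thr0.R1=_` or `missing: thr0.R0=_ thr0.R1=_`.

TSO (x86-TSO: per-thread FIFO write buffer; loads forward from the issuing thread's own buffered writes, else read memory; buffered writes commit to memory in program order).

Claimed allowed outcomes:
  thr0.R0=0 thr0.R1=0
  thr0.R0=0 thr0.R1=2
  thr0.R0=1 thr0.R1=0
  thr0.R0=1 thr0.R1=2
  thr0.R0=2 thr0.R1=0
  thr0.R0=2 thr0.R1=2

spurious: thr0.R0=1 thr0.R1=0

outcome vector order: (thr0.R0,thr0.R1)
under TSO → (0,0) (0,2) (1,2) (2,0) (2,2)
claimed∖TSO = {(1,0)}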